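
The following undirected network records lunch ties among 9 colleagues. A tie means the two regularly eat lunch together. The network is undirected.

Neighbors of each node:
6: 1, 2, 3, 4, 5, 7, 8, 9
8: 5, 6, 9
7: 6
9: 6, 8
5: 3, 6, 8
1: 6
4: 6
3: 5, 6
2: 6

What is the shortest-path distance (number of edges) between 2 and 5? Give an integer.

2

One shortest route is 2 – 6 – 5, which uses 2 edges, and 2 and 5 are not directly tied, so nothing shorter exists. So d(2,5) = 2.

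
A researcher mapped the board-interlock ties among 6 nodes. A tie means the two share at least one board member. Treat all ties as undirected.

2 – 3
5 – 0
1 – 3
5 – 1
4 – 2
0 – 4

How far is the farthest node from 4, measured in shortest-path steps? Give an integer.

3

Distances from 4: 0:1, 1:3, 2:1, 3:2, 5:2.
The largest is 3 (to 1), so the eccentricity of 4 is 3.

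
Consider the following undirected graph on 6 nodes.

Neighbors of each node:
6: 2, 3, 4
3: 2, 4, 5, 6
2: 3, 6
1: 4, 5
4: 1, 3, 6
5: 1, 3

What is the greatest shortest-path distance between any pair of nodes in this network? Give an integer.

3

Eccentricity of each node (its greatest distance to any other): 1:3, 2:3, 3:2, 4:2, 5:2, 6:2.
The maximum eccentricity is 3, realized for instance by the pair 2–1 via 2 – 3 – 5 – 1. So the diameter is 3.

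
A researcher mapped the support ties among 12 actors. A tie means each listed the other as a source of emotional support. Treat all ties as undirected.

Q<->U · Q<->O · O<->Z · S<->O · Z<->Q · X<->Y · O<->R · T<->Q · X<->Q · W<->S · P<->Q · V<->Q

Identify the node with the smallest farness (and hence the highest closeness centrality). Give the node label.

Farness (sum of distances to all others) for each node — O:19, P:26, Q:16, R:29, S:27, T:26, U:26, V:26, W:37, X:24, Y:34, Z:22.
The smallest farness is 16, for Q, so Q has the highest closeness.

Q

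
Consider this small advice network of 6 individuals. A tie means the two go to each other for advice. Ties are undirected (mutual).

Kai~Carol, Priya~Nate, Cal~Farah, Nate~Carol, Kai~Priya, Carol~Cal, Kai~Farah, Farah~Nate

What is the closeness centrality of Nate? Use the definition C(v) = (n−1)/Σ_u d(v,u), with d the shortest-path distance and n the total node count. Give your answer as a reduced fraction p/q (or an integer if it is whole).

5/7

Distances from Nate: Cal:2, Carol:1, Farah:1, Kai:2, Priya:1. Sum = 7.
n = 6, so closeness = 5/7.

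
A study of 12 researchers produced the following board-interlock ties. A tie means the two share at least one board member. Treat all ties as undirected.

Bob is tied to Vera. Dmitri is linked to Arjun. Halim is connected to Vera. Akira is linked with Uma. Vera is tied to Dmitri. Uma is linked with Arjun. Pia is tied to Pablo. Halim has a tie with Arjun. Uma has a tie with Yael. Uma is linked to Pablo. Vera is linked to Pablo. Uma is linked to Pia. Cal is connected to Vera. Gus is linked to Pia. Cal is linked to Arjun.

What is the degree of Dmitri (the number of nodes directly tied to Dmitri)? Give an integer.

2

Dmitri is directly tied to Arjun and Vera. That is 2 neighbors, so the degree of Dmitri is 2.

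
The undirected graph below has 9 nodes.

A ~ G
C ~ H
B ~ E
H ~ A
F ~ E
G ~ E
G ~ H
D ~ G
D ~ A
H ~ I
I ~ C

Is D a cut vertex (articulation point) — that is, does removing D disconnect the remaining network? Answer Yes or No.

No

Even without D, every remaining node can still reach every other (the residual graph is connected), so D is not a cut vertex.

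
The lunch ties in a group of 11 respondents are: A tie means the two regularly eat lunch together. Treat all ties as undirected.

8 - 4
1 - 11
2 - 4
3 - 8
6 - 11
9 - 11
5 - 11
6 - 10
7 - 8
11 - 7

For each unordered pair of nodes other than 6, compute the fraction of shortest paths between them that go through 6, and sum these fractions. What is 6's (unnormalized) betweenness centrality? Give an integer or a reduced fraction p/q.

9

Pairs whose geodesics pass through 6 — 11–10: 1; 3–10: 1; 1–10: 1; 4–10: 1; 2–10: 1; 5–10: 1; 7–10: 1; 8–10: 1; 10–9: 1.
All other pairs contribute 0.
Summing the contributions gives betweenness(6) = 9.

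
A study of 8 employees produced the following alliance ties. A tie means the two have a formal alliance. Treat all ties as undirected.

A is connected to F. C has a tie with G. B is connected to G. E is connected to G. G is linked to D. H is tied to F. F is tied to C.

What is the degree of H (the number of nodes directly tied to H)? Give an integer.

1

H is directly tied to F. That is 1 neighbor, so the degree of H is 1.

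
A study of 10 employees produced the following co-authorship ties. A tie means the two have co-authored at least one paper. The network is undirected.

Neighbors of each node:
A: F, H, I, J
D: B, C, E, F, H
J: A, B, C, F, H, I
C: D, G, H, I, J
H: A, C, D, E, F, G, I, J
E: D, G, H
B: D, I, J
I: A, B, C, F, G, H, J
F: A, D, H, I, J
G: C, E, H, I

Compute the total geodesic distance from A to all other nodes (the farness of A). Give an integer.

Distances from A: B:2, C:2, D:2, E:2, F:1, G:2, H:1, I:1, J:1.
Sum = 2 + 2 + 2 + 2 + 1 + 2 + 1 + 1 + 1 = 14.

14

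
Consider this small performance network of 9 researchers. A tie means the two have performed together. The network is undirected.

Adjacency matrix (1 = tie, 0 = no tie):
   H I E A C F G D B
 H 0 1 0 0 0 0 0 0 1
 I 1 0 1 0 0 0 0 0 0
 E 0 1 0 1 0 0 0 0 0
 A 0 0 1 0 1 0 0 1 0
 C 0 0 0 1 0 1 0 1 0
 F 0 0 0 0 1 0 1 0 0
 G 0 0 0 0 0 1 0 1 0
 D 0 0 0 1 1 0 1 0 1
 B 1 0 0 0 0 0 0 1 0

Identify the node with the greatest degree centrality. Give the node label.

D

Degrees — A:3, B:2, C:3, D:4, E:2, F:2, G:2, H:2, I:2.
The maximum is 4, attained only by D.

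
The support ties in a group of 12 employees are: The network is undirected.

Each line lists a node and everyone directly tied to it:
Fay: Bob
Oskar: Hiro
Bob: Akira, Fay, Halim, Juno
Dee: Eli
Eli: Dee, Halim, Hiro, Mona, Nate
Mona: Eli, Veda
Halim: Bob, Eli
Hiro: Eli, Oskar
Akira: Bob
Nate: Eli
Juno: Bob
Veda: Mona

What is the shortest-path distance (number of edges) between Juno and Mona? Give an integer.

One shortest route is Juno – Bob – Halim – Eli – Mona, which uses 4 edges, and at distance 3 from Juno we only reach {Eli}, which does not include Mona. So d(Juno,Mona) = 4.

4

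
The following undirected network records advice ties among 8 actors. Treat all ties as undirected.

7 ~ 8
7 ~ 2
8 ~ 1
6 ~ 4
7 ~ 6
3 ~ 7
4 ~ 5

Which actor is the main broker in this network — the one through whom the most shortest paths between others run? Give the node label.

Unnormalized betweenness of each node: 1:0, 2:0, 3:0, 4:6, 5:0, 6:10, 7:17, 8:6.
7 has the largest value, 17, making it the main broker — the node through which the most shortest paths run.

7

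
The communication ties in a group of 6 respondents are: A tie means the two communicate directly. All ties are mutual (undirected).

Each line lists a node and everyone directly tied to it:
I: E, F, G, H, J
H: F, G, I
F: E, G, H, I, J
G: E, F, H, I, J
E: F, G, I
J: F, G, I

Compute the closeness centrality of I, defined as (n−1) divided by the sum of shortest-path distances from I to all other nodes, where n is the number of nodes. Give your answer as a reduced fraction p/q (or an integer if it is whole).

Distances from I: E:1, F:1, G:1, H:1, J:1. Sum = 5.
n = 6, so closeness = 5/5 = 1.

1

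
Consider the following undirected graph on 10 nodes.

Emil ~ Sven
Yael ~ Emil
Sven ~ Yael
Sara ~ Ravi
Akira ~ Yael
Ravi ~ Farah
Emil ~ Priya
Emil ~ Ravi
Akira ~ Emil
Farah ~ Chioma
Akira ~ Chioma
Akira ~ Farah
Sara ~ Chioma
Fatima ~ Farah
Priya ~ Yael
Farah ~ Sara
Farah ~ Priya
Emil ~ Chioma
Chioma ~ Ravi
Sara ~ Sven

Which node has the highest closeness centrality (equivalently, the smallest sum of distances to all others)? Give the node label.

Farah

Farness (sum of distances to all others) for each node — Akira:14, Chioma:13, Emil:13, Farah:12, Fatima:20, Priya:15, Ravi:14, Sara:14, Sven:16, Yael:15.
The smallest farness is 12, for Farah, so Farah has the highest closeness.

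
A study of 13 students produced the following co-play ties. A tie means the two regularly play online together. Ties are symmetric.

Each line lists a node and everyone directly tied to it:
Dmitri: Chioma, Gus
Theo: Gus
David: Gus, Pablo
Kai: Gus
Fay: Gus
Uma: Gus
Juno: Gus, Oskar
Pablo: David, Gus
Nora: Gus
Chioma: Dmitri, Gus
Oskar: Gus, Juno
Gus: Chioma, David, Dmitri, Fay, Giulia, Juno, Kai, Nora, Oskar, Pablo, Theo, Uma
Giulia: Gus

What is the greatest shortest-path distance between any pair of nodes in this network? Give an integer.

2

Eccentricity of each node (its greatest distance to any other): Chioma:2, David:2, Dmitri:2, Fay:2, Giulia:2, Gus:1, Juno:2, Kai:2, Nora:2, Oskar:2, Pablo:2, Theo:2, Uma:2.
The maximum eccentricity is 2, realized for instance by the pair Oskar–Uma via Oskar – Gus – Uma. So the diameter is 2.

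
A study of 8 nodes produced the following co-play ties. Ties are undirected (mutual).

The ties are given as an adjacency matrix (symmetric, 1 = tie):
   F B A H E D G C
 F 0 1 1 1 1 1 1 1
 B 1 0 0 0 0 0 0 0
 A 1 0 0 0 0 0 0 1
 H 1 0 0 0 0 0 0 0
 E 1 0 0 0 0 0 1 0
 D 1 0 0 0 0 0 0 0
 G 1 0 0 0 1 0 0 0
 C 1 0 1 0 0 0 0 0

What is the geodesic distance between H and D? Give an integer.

One shortest route is H – F – D, which uses 2 edges, and H and D are not directly tied, so nothing shorter exists. So d(H,D) = 2.

2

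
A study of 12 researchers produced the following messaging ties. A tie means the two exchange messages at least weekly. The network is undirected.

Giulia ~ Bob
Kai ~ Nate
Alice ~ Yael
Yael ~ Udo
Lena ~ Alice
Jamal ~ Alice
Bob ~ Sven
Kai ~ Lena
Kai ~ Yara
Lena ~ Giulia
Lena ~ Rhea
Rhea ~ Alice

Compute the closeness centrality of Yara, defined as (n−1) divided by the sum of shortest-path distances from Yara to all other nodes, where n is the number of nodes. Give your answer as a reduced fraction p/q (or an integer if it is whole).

11/36

Distances from Yara: Alice:3, Bob:4, Giulia:3, Jamal:4, Kai:1, Lena:2, Nate:2, Rhea:3, Sven:5, Udo:5, Yael:4. Sum = 36.
n = 12, so closeness = 11/36.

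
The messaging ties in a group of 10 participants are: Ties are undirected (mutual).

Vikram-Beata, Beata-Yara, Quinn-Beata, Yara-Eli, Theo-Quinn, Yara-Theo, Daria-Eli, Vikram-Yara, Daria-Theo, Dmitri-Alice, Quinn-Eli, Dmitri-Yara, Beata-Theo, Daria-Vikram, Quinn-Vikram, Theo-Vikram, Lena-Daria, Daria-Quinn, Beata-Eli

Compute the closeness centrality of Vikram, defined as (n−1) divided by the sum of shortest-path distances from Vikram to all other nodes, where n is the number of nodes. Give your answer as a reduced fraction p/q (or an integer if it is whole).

Distances from Vikram: Alice:3, Beata:1, Daria:1, Dmitri:2, Eli:2, Lena:2, Quinn:1, Theo:1, Yara:1. Sum = 14.
n = 10, so closeness = 9/14.

9/14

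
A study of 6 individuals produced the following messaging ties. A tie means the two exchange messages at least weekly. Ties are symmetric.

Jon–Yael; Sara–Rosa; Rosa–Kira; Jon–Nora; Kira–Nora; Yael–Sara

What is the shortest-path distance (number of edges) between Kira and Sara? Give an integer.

2

One shortest route is Kira – Rosa – Sara, which uses 2 edges, and Kira and Sara are not directly tied, so nothing shorter exists. So d(Kira,Sara) = 2.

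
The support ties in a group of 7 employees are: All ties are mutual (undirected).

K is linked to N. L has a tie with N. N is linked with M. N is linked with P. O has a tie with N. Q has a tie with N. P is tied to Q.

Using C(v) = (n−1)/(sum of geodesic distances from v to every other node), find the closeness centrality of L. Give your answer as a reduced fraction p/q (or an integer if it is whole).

6/11

Distances from L: K:2, M:2, N:1, O:2, P:2, Q:2. Sum = 11.
n = 7, so closeness = 6/11.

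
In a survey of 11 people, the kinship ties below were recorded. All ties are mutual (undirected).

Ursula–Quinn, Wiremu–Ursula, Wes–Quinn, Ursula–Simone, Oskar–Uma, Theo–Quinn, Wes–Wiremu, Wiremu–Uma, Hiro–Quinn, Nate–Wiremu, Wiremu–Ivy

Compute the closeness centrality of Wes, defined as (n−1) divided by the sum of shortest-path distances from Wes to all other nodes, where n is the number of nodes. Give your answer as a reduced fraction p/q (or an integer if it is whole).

Distances from Wes: Hiro:2, Ivy:2, Nate:2, Oskar:3, Quinn:1, Simone:3, Theo:2, Uma:2, Ursula:2, Wiremu:1. Sum = 20.
n = 11, so closeness = 10/20 = 1/2.

1/2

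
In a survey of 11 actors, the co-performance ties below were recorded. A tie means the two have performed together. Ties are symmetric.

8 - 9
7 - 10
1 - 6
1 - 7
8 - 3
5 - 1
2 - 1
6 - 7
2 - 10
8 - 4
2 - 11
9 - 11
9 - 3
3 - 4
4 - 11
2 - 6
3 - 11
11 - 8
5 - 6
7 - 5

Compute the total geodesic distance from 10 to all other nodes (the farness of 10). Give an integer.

Distances from 10: 1:2, 2:1, 3:3, 4:3, 5:2, 6:2, 7:1, 8:3, 9:3, 11:2.
Sum = 2 + 1 + 3 + 3 + 2 + 2 + 1 + 3 + 3 + 2 = 22.

22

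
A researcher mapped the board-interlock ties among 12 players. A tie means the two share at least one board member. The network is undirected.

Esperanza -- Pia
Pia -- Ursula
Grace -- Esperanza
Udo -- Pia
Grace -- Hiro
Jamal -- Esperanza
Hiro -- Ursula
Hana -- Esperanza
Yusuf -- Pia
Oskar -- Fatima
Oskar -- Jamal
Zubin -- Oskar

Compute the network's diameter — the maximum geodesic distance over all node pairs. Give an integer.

5

Eccentricity of each node (its greatest distance to any other): Esperanza:3, Fatima:5, Grace:4, Hana:4, Hiro:5, Jamal:3, Oskar:4, Pia:4, Udo:5, Ursula:5, Yusuf:5, Zubin:5.
The maximum eccentricity is 5, realized for instance by the pair Udo–Zubin via Udo – Pia – Esperanza – Jamal – Oskar – Zubin. So the diameter is 5.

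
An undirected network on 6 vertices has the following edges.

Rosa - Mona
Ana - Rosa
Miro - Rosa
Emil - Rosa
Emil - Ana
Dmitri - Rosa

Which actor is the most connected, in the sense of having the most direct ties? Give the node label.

Rosa

Degrees — Ana:2, Dmitri:1, Emil:2, Miro:1, Mona:1, Rosa:5.
The maximum is 5, attained only by Rosa.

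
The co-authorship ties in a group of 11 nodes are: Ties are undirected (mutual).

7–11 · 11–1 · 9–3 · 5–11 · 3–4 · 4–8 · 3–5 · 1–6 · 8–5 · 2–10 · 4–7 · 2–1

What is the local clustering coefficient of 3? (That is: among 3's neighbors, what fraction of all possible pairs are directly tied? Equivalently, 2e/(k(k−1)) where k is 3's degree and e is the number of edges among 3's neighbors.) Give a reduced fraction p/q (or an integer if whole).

3's neighbors: 4, 5, and 9 (k = 3).
Possible neighbor pairs: C(3,2) = 3. Edges among them: none → e = 0.
Clustering(3) = 0/3 = 0.

0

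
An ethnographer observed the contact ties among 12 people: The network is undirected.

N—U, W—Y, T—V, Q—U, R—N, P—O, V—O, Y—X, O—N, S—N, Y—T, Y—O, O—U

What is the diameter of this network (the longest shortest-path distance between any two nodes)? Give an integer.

4

Eccentricity of each node (its greatest distance to any other): N:3, O:2, P:3, Q:4, R:4, S:4, T:4, U:3, V:3, W:4, X:4, Y:3.
The maximum eccentricity is 4, realized for instance by the pair T–Q via T – Y – O – U – Q. So the diameter is 4.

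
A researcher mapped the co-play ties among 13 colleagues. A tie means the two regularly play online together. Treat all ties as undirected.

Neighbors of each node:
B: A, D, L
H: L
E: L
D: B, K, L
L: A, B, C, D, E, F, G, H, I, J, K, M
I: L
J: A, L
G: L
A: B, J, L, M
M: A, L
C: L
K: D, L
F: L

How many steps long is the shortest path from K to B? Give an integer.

2

One shortest route is K – L – B, which uses 2 edges, and K and B are not directly tied, so nothing shorter exists. So d(K,B) = 2.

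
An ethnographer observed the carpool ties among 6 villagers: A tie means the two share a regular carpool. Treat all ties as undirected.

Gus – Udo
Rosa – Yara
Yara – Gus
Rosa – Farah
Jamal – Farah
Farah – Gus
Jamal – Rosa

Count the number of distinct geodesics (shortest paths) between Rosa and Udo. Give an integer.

2

The shortest distance is 3. The length-3 paths are: Rosa–Yara–Gus–Udo; Rosa–Farah–Gus–Udo.
That gives 2 distinct shortest paths.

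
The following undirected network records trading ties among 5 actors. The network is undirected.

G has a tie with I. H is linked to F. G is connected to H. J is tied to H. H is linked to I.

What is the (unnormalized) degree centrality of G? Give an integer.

2

G is directly tied to H and I. That is 2 neighbors, so the degree of G is 2.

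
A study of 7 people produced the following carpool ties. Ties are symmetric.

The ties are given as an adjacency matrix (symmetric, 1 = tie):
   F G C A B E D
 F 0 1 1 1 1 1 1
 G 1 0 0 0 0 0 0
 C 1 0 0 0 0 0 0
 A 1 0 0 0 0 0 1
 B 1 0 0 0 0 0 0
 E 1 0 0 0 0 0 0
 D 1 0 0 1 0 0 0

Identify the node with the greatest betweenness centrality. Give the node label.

F

Unnormalized betweenness of each node: A:0, B:0, C:0, D:0, E:0, F:14, G:0.
F has the largest value, 14, making it the main broker — the node through which the most shortest paths run.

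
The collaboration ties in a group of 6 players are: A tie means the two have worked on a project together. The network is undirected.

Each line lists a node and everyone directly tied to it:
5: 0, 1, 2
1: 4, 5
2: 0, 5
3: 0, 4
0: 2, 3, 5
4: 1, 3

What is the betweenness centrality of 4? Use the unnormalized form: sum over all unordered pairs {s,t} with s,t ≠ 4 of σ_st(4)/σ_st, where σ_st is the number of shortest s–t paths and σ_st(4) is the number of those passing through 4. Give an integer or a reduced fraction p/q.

1

Pairs whose geodesics pass through 4 — 1–3: 1.
All other pairs contribute 0.
Summing the contributions gives betweenness(4) = 1.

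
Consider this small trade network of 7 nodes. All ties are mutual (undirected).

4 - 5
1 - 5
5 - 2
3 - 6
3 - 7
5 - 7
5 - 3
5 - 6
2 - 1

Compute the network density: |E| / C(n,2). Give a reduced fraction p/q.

There are 9 edges and 7 nodes, so the maximum possible is C(7,2) = 21.
Density = 9/21 = 3/7.

3/7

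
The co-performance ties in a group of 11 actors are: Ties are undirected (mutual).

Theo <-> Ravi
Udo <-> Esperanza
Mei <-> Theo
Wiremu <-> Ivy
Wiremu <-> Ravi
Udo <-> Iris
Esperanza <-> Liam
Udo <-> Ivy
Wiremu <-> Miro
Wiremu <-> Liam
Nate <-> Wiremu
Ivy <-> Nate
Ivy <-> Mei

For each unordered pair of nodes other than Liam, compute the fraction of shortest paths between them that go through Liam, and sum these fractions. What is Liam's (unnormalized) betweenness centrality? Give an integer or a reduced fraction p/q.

4

Pairs whose geodesics pass through Liam — Esperanza–Miro: 1; Esperanza–Wiremu: 1; Esperanza–Nate: 1/2; Esperanza–Ravi: 1; Esperanza–Theo: 1/2.
All other pairs contribute 0.
Summing the contributions gives betweenness(Liam) = 4.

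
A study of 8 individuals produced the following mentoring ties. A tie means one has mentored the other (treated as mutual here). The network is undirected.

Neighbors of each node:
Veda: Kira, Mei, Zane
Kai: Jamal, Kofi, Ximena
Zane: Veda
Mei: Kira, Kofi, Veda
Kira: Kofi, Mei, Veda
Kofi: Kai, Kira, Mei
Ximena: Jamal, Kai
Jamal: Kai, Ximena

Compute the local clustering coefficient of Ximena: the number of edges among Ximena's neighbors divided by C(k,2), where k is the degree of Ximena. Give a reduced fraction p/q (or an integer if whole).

Ximena's neighbors: Jamal and Kai (k = 2).
Possible neighbor pairs: C(2,2) = 1. Edges among them: Jamal–Kai → e = 1.
Clustering(Ximena) = 1/1.

1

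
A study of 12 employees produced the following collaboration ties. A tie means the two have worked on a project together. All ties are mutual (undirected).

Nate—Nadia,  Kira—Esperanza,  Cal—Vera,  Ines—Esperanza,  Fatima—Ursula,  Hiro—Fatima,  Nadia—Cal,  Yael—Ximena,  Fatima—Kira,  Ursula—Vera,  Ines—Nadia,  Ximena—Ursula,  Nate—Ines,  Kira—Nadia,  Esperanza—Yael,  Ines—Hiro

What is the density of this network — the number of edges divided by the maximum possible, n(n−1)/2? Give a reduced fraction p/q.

There are 16 edges and 12 nodes, so the maximum possible is C(12,2) = 66.
Density = 16/66 = 8/33.

8/33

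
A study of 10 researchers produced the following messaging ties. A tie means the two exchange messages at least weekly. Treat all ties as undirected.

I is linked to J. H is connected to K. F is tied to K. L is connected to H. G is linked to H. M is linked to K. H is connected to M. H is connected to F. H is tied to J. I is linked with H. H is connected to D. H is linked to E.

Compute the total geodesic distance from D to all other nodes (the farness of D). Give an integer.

Distances from D: E:2, F:2, G:2, H:1, I:2, J:2, K:2, L:2, M:2.
Sum = 2 + 2 + 2 + 1 + 2 + 2 + 2 + 2 + 2 = 17.

17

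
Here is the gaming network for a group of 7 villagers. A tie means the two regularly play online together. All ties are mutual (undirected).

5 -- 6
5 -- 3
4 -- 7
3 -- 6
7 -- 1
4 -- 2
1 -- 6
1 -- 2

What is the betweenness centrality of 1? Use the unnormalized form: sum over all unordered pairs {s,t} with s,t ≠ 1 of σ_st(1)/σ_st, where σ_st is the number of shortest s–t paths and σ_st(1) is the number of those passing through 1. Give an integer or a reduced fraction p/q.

Pairs whose geodesics pass through 1 — 7–2: 1/2; 7–5: 1; 7–3: 1; 7–6: 1; 4–5: 2/2; 4–3: 2/2; 4–6: 2/2; 2–5: 1; 2–3: 1; 2–6: 1.
All other pairs contribute 0.
Summing the contributions gives betweenness(1) = 19/2.

19/2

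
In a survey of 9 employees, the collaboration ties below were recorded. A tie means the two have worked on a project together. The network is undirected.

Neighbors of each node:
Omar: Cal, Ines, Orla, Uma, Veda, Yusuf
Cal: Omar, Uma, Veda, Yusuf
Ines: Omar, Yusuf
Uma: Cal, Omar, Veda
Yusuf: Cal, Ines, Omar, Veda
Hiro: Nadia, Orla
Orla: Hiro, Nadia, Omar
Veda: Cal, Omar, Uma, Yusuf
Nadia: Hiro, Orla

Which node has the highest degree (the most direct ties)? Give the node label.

Omar

Degrees — Cal:4, Hiro:2, Ines:2, Nadia:2, Omar:6, Orla:3, Uma:3, Veda:4, Yusuf:4.
The maximum is 6, attained only by Omar.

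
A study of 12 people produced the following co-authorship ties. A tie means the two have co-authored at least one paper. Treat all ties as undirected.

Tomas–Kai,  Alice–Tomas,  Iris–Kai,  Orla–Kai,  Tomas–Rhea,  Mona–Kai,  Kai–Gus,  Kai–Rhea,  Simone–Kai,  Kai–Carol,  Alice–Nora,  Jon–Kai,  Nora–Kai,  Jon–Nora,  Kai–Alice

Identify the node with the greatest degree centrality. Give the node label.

Kai

Degrees — Alice:3, Carol:1, Gus:1, Iris:1, Jon:2, Kai:11, Mona:1, Nora:3, Orla:1, Rhea:2, Simone:1, Tomas:3.
The maximum is 11, attained only by Kai.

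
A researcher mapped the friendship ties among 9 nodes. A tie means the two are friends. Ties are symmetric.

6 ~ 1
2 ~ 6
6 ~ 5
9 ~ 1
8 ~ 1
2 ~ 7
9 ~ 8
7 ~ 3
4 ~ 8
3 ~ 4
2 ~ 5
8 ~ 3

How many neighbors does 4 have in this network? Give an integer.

2

4 is directly tied to 3 and 8. That is 2 neighbors, so the degree of 4 is 2.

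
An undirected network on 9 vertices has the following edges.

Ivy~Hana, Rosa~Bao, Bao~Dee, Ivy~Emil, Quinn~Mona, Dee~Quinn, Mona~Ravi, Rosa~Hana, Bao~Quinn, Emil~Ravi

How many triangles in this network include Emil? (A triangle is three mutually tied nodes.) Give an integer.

Emil's neighbors are Ivy and Ravi, but none of them are tied to each other, so no triangle contains Emil.

0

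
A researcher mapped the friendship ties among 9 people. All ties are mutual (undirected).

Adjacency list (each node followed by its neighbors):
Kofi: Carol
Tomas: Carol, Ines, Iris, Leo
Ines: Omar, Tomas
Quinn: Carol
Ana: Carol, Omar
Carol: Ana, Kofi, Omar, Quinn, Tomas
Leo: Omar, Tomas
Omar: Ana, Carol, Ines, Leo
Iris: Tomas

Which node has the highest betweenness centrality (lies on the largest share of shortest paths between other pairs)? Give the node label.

Unnormalized betweenness of each node: Ana:0, Carol:47/3, Ines:2/3, Iris:0, Kofi:0, Leo:2/3, Omar:11/2, Quinn:0, Tomas:21/2.
Carol has the largest value, 47/3, making it the main broker — the node through which the most shortest paths run.

Carol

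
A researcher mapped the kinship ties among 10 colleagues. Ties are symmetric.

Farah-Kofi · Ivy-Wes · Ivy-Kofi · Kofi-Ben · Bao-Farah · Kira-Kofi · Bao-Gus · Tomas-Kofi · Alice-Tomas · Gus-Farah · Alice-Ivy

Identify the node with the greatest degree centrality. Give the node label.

Degrees — Alice:2, Bao:2, Ben:1, Farah:3, Gus:2, Ivy:3, Kira:1, Kofi:5, Tomas:2, Wes:1.
The maximum is 5, attained only by Kofi.

Kofi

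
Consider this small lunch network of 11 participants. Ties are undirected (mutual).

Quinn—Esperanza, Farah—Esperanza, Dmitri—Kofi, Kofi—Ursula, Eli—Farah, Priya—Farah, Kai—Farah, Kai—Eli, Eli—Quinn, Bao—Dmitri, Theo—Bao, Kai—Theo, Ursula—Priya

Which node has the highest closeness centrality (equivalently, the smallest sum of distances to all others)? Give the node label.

Farness (sum of distances to all others) for each node — Bao:27, Dmitri:30, Eli:23, Esperanza:27, Farah:20, Kai:21, Kofi:29, Priya:23, Quinn:30, Theo:24, Ursula:26.
The smallest farness is 20, for Farah, so Farah has the highest closeness.

Farah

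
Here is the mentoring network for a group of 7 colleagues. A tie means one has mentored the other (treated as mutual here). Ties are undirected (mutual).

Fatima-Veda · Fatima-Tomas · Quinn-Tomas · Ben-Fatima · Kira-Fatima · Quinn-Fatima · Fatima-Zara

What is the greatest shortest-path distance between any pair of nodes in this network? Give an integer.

Eccentricity of each node (its greatest distance to any other): Ben:2, Fatima:1, Kira:2, Quinn:2, Tomas:2, Veda:2, Zara:2.
The maximum eccentricity is 2, realized for instance by the pair Tomas–Veda via Tomas – Fatima – Veda. So the diameter is 2.

2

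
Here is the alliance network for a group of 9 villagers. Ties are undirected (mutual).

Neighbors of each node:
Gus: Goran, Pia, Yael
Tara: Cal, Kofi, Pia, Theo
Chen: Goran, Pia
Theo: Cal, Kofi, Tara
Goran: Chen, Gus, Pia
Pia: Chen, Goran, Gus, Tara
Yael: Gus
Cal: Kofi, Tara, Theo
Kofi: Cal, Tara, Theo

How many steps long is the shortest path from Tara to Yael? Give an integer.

One shortest route is Tara – Pia – Gus – Yael, which uses 3 edges, and at distance 2 from Tara we only reach {Chen, Goran, Gus}, which does not include Yael. So d(Tara,Yael) = 3.

3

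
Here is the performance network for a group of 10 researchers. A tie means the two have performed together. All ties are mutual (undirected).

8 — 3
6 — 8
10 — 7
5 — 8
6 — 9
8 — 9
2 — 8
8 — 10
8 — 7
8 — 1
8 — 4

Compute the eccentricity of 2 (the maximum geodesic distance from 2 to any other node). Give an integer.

Distances from 2: 1:2, 3:2, 4:2, 5:2, 6:2, 7:2, 8:1, 9:2, 10:2.
The largest is 2 (to 9, 3, 5, 10, 6, 1, 4, and 7), so the eccentricity of 2 is 2.

2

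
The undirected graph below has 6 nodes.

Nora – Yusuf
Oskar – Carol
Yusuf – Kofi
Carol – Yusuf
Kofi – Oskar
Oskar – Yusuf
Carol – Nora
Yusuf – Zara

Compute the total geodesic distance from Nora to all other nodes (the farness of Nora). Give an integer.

Distances from Nora: Carol:1, Kofi:2, Oskar:2, Yusuf:1, Zara:2.
Sum = 1 + 2 + 2 + 1 + 2 = 8.

8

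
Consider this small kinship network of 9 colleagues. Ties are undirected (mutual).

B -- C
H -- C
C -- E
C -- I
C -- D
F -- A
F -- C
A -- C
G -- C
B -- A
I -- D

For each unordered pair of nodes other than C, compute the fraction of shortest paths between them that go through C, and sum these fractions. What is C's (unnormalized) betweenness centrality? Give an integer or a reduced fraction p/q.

49/2

Pairs whose geodesics pass through C — G–D: 1; G–A: 1; G–B: 1; G–F: 1; G–I: 1; G–E: 1; G–H: 1; D–A: 1; D–B: 1; D–F: 1; D–E: 1; D–H: 1; A–I: 1; A–E: 1 … (+11 more pairs).
All other pairs contribute 0.
Summing the contributions gives betweenness(C) = 49/2.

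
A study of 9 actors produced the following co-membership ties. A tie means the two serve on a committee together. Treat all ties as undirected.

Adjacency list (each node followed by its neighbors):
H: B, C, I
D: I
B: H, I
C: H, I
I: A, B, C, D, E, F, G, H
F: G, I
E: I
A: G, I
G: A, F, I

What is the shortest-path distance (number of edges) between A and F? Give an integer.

2

One shortest route is A – I – F, which uses 2 edges, and A and F are not directly tied, so nothing shorter exists. So d(A,F) = 2.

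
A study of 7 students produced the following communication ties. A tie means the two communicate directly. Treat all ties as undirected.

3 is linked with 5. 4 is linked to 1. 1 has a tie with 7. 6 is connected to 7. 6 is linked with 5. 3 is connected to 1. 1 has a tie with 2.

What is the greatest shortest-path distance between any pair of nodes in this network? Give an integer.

3

Eccentricity of each node (its greatest distance to any other): 1:2, 2:3, 3:2, 4:3, 5:3, 6:3, 7:2.
The maximum eccentricity is 3, realized for instance by the pair 2–6 via 2 – 1 – 7 – 6. So the diameter is 3.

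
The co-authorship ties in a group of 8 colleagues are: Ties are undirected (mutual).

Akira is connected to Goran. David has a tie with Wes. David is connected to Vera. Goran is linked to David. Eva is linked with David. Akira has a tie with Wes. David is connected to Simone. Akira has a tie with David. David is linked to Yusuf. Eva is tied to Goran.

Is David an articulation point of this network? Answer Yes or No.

Removing David leaves {Akira, Eva, Goran, and Wes} with no path to {Simone}, so the network splits into 4 components. David is a cut vertex.

Yes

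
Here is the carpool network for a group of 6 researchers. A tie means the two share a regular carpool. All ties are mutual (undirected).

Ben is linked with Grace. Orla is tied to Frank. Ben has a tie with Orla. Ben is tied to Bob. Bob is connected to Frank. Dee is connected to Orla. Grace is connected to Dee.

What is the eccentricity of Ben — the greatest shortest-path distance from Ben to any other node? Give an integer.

2

Distances from Ben: Bob:1, Dee:2, Frank:2, Grace:1, Orla:1.
The largest is 2 (to Frank and Dee), so the eccentricity of Ben is 2.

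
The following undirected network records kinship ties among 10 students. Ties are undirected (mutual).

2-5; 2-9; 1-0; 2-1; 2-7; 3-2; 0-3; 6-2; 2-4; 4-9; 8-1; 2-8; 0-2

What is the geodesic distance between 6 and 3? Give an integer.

One shortest route is 6 – 2 – 3, which uses 2 edges, and 6 and 3 are not directly tied, so nothing shorter exists. So d(6,3) = 2.

2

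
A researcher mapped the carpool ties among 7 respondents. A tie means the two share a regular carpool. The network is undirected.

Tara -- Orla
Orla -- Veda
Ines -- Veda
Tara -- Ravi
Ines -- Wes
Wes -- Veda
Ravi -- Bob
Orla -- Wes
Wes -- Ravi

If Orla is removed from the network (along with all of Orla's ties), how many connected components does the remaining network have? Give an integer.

Orla's neighbors (Tara, Veda, and Wes) remain reachable from one another through other ties, so the rest of the network stays in one piece.

1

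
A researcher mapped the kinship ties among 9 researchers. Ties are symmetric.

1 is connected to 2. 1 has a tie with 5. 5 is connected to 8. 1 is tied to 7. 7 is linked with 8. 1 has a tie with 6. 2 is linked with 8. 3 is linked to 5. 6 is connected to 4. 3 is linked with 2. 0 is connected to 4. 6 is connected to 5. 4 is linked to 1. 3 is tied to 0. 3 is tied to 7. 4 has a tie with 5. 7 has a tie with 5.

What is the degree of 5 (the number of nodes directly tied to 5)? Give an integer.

6

5 is directly tied to 1, 3, 4, 6, 7, and 8. That is 6 neighbors, so the degree of 5 is 6.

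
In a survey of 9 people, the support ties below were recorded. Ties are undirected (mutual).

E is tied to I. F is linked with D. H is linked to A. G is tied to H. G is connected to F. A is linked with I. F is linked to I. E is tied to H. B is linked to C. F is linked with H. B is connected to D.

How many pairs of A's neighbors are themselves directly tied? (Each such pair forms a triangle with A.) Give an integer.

A's neighbors are H and I, but none of them are tied to each other, so no triangle contains A.

0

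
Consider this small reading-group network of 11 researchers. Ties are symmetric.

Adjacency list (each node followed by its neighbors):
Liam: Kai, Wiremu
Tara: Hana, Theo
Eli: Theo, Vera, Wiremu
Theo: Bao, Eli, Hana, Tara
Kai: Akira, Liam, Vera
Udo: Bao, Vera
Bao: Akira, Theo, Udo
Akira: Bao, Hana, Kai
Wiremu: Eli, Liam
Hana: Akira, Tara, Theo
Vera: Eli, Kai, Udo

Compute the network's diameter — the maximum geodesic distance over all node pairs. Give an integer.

4

Eccentricity of each node (its greatest distance to any other): Akira:3, Bao:3, Eli:3, Hana:3, Kai:3, Liam:4, Tara:4, Theo:3, Udo:3, Vera:3, Wiremu:3.
The maximum eccentricity is 4, realized for instance by the pair Tara–Liam via Tara – Theo – Eli – Wiremu – Liam. So the diameter is 4.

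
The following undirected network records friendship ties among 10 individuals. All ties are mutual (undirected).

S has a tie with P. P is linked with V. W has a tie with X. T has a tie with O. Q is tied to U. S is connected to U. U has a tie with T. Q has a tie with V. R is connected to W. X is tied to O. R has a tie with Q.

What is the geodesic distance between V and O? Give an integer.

4

One shortest route is V – Q – U – T – O, which uses 4 edges, and at distance 3 from V we only reach {T, W}, which does not include O. So d(V,O) = 4.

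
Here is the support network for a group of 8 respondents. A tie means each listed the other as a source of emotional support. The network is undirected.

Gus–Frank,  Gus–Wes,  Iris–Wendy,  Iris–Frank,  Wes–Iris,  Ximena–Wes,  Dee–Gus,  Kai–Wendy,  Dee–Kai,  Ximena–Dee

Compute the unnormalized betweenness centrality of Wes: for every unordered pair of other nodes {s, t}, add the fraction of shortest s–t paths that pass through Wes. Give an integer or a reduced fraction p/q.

4

Pairs whose geodesics pass through Wes — Wendy–Ximena: 1/2; Wendy–Gus: 1/3; Dee–Iris: 2/4; Ximena–Gus: 1/2; Ximena–Frank: 2/3; Ximena–Iris: 1; Gus–Iris: 1/2.
All other pairs contribute 0.
Summing the contributions gives betweenness(Wes) = 4.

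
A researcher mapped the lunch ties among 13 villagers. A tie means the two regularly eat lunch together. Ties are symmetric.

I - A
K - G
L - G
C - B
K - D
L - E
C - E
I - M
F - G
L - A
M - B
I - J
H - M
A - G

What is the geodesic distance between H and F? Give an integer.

One shortest route is H – M – I – A – G – F, which uses 5 edges, and at distance 4 from H we only reach {E, G, L}, which does not include F. So d(H,F) = 5.

5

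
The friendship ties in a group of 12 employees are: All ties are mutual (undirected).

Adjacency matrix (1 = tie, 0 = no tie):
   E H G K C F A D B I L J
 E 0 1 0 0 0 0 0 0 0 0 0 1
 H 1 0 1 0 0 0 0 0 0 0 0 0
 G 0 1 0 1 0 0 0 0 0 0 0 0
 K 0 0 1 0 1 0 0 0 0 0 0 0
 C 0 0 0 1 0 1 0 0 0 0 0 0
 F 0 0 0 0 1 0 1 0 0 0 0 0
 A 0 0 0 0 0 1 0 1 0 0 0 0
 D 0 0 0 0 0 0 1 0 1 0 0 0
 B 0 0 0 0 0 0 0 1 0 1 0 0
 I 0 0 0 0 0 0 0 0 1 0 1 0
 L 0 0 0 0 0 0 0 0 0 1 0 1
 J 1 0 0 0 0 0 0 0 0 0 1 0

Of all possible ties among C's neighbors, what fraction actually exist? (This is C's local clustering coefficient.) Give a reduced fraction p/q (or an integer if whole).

C's neighbors: F and K (k = 2).
Possible neighbor pairs: C(2,2) = 1. Edges among them: none → e = 0.
Clustering(C) = 0/1.

0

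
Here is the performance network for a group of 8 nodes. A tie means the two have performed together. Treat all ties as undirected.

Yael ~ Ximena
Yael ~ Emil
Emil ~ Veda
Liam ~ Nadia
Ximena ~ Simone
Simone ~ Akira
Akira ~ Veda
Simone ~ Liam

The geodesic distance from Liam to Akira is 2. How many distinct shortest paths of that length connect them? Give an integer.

The shortest distance is 2, and the only length-2 path is Liam–Simone–Akira. So there is exactly 1 shortest path.

1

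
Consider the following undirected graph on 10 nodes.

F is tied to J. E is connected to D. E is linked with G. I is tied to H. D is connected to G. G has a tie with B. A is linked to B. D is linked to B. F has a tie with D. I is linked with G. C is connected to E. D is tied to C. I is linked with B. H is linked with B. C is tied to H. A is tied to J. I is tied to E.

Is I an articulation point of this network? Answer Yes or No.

No

Even without I, every remaining node can still reach every other (the residual graph is connected), so I is not a cut vertex.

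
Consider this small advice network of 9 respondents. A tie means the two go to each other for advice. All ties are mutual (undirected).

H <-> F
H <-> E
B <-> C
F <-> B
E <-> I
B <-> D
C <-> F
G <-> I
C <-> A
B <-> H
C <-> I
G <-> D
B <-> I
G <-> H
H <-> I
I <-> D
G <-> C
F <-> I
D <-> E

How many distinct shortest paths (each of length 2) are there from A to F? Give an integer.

1

The shortest distance is 2, and the only length-2 path is A–C–F. So there is exactly 1 shortest path.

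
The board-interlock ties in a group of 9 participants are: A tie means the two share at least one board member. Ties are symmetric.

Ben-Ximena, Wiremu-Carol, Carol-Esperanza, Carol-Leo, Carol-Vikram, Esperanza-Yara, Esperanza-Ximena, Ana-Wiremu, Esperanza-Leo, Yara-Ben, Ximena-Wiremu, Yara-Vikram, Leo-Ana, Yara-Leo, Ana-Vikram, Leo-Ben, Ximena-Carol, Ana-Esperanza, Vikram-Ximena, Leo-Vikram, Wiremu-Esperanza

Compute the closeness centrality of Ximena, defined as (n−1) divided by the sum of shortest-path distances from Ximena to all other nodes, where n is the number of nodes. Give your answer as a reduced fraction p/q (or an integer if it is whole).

Distances from Ximena: Ana:2, Ben:1, Carol:1, Esperanza:1, Leo:2, Vikram:1, Wiremu:1, Yara:2. Sum = 11.
n = 9, so closeness = 8/11.

8/11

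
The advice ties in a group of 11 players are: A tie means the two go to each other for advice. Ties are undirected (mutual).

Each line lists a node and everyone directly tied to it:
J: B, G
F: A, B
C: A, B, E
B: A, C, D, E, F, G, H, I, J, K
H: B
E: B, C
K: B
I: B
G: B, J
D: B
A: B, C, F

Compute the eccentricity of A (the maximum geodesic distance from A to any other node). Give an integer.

Distances from A: B:1, C:1, D:2, E:2, F:1, G:2, H:2, I:2, J:2, K:2.
The largest is 2 (to E, D, J, H, I, K, and G), so the eccentricity of A is 2.

2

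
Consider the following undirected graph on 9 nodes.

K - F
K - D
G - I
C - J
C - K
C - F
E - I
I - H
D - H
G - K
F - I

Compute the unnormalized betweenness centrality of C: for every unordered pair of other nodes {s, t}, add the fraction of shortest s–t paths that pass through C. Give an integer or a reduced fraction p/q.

7

Pairs whose geodesics pass through C — E–J: 1; H–J: 2/2; J–K: 1; J–I: 1; J–G: 1; J–F: 1; J–D: 1.
All other pairs contribute 0.
Summing the contributions gives betweenness(C) = 7.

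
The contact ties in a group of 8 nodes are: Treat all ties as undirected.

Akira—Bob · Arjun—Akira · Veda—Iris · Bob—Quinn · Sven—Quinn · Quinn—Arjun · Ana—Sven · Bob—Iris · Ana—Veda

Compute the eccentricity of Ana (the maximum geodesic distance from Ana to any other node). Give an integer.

Distances from Ana: Akira:4, Arjun:3, Bob:3, Iris:2, Quinn:2, Sven:1, Veda:1.
The largest is 4 (to Akira), so the eccentricity of Ana is 4.

4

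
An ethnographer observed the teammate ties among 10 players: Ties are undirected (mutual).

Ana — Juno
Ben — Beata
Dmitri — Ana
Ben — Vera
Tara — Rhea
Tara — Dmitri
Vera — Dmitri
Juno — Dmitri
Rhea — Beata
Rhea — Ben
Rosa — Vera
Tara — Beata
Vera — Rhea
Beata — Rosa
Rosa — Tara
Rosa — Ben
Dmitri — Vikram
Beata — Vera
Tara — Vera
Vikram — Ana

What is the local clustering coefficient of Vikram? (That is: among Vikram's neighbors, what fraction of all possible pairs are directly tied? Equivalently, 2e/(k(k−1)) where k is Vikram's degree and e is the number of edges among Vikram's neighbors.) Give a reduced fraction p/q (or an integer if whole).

Vikram's neighbors: Ana and Dmitri (k = 2).
Possible neighbor pairs: C(2,2) = 1. Edges among them: Ana–Dmitri → e = 1.
Clustering(Vikram) = 1/1.

1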